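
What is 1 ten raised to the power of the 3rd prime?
Convert 1 ten (place-value notation) → 1×10 = 10 (decimal)
Convert the 3rd prime (prime index) → 5 (decimal)
Compute 10 ^ 5 = 100000
100000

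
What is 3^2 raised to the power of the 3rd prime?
Convert 3^2 (power) → 9 (decimal)
Convert the 3rd prime (prime index) → 5 (decimal)
Compute 9 ^ 5 = 59049
59049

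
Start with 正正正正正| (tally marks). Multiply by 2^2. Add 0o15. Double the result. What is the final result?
Convert 正正正正正| (tally marks) → 5 + 5 + 5 + 5 + 5 + 1 = 26 (decimal)
Start: 26
Convert 2^2 (power) → 4 (decimal)
26 × 4 = 104
Convert 0o15 (octal) → 1×8 + 5 = 13 (decimal)
104 + 13 = 117
117 × 2 = 234
234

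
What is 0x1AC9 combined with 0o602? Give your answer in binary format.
Convert 0x1AC9 (hexadecimal) → 1×4096 + 10×256 + 12×16 + 9 = 6857 (decimal)
Convert 0o602 (octal) → 6×64 + 2 = 386 (decimal)
Compute 6857 + 386 = 7243
Convert 7243 (decimal) → 7243 = 4096 + 2048 + 1024 + 64 + 8 + 2 + 1 → 0b1110001001011 (binary)
0b1110001001011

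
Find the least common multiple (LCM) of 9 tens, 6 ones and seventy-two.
Convert 9 tens, 6 ones (place-value notation) → 9×10 + 6 = 96 (decimal)
Convert seventy-two (English words) → 72 (decimal)
Compute lcm(96, 72) = 288
288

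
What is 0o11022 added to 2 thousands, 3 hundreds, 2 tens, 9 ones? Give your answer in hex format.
Convert 0o11022 (octal) → 1×4096 + 1×512 + 2×8 + 2 = 4626 (decimal)
Convert 2 thousands, 3 hundreds, 2 tens, 9 ones (place-value notation) → 2×1000 + 3×100 + 2×10 + 9 = 2329 (decimal)
Compute 4626 + 2329 = 6955
Convert 6955 (decimal) → 6955 = 1×4096 + 11×256 + 2×16 + 11 → 0x1B2B (hexadecimal)
0x1B2B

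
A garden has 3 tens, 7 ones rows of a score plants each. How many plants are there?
Convert a score (colloquial) → 20 (decimal)
Convert 3 tens, 7 ones (place-value notation) → 3×10 + 7 = 37 (decimal)
Compute 20 × 37 = 740
740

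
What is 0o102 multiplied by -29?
Convert 0o102 (octal) → 1×64 + 2 = 66 (decimal)
Compute 66 × -29 = -1914
-1914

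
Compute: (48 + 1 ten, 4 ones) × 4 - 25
Convert 1 ten, 4 ones (place-value notation) → 1×10 + 4 = 14 (decimal)
Expression in decimal: (48 + 14) × 4 - 25
Parentheses first: 48 + 14 = 62
Multiply: 62 × 4 = 248
Subtract: 248 - 25 = 223
223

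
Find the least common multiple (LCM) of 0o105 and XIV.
Convert 0o105 (octal) → 1×64 + 5 = 69 (decimal)
Convert XIV (Roman numeral) → 10 + 4 = 14 (decimal)
Compute lcm(69, 14) = 966
966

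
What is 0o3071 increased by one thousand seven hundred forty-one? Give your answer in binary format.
Convert 0o3071 (octal) → 3×512 + 7×8 + 1 = 1593 (decimal)
Convert one thousand seven hundred forty-one (English words) → 1×1000 + 7×100 + 41 = 1741 (decimal)
Compute 1593 + 1741 = 3334
Convert 3334 (decimal) → 3334 = 2048 + 1024 + 256 + 4 + 2 → 0b110100000110 (binary)
0b110100000110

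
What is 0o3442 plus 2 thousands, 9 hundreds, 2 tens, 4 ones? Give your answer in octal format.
Convert 0o3442 (octal) → 3×512 + 4×64 + 4×8 + 2 = 1826 (decimal)
Convert 2 thousands, 9 hundreds, 2 tens, 4 ones (place-value notation) → 2×1000 + 9×100 + 2×10 + 4 = 2924 (decimal)
Compute 1826 + 2924 = 4750
Convert 4750 (decimal) → 4750 = 1×4096 + 1×512 + 2×64 + 1×8 + 6 → 0o11216 (octal)
0o11216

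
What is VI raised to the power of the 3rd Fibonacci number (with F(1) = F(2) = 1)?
Convert VI (Roman numeral) → 5 + 1 = 6 (decimal)
Convert the 3rd Fibonacci number (with F(1) = F(2) = 1) (Fibonacci index) → 1, 1, 2 → 2 (decimal)
Compute 6 ^ 2 = 36
36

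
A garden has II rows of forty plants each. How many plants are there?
Convert forty (English words) → 40 (decimal)
Convert II (Roman numeral) → 1 + 1 = 2 (decimal)
Compute 40 × 2 = 80
80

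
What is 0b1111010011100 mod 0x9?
Convert 0b1111010011100 (binary) → 4096 + 2048 + 1024 + 512 + 128 + 16 + 8 + 4 = 7836 (decimal)
Convert 0x9 (hexadecimal) → 9 (decimal)
Compute 7836 mod 9 = 6
6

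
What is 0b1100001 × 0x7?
Convert 0b1100001 (binary) → 64 + 32 + 1 = 97 (decimal)
Convert 0x7 (hexadecimal) → 7 (decimal)
Compute 97 × 7 = 679
679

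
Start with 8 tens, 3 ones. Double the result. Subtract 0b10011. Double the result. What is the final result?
Convert 8 tens, 3 ones (place-value notation) → 8×10 + 3 = 83 (decimal)
Start: 83
83 × 2 = 166
Convert 0b10011 (binary) → 16 + 2 + 1 = 19 (decimal)
166 - 19 = 147
147 × 2 = 294
294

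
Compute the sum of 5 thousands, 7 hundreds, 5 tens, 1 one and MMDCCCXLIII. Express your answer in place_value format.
Convert 5 thousands, 7 hundreds, 5 tens, 1 one (place-value notation) → 5×1000 + 7×100 + 5×10 + 1 = 5751 (decimal)
Convert MMDCCCXLIII (Roman numeral) → 1000 + 1000 + 500 + 100 + 100 + 100 + 40 + 1 + 1 + 1 = 2843 (decimal)
Compute 5751 + 2843 = 8594
Convert 8594 (decimal) → 8594 = 8×1000 + 5×100 + 9×10 + 4 → 8 thousands, 5 hundreds, 9 tens, 4 ones (place-value notation)
8 thousands, 5 hundreds, 9 tens, 4 ones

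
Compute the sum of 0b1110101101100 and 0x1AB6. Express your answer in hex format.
Convert 0b1110101101100 (binary) → 4096 + 2048 + 1024 + 256 + 64 + 32 + 8 + 4 = 7532 (decimal)
Convert 0x1AB6 (hexadecimal) → 1×4096 + 10×256 + 11×16 + 6 = 6838 (decimal)
Compute 7532 + 6838 = 14370
Convert 14370 (decimal) → 14370 = 3×4096 + 8×256 + 2×16 + 2 → 0x3822 (hexadecimal)
0x3822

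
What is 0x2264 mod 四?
Convert 0x2264 (hexadecimal) → 2×4096 + 2×256 + 6×16 + 4 = 8804 (decimal)
Convert 四 (Chinese numeral) → 4 (decimal)
Compute 8804 mod 4 = 0
0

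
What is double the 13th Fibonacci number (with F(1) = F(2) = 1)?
The 13th Fibonacci number (with F(1) = F(2) = 1): 1, 1, 2, 3, 5, 8, 13, 21, 34, 55, 89, 144, 233 → 233
Compute 233 × 2 = 466
466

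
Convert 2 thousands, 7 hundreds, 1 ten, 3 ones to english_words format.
Convert 2 thousands, 7 hundreds, 1 ten, 3 ones (place-value notation) → 2×1000 + 7×100 + 1×10 + 3 = 2713 (decimal)
Convert 2713 (decimal) → 2713 = 2×1000 + 7×100 + 13 → two thousand seven hundred thirteen (English words)
two thousand seven hundred thirteen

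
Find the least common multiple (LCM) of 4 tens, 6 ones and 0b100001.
Convert 4 tens, 6 ones (place-value notation) → 4×10 + 6 = 46 (decimal)
Convert 0b100001 (binary) → 32 + 1 = 33 (decimal)
Compute lcm(46, 33) = 1518
1518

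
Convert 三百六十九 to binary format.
Convert 三百六十九 (Chinese numeral) → 3×100 + 6×10 + 9 = 369 (decimal)
Convert 369 (decimal) → 369 = 256 + 64 + 32 + 16 + 1 → 0b101110001 (binary)
0b101110001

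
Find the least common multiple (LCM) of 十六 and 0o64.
Convert 十六 (Chinese numeral) → 1×10 + 6 = 16 (decimal)
Convert 0o64 (octal) → 6×8 + 4 = 52 (decimal)
Compute lcm(16, 52) = 208
208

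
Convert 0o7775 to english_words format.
Convert 0o7775 (octal) → 7×512 + 7×64 + 7×8 + 5 = 4093 (decimal)
Convert 4093 (decimal) → 4093 = 4×1000 + 93 → four thousand ninety-three (English words)
four thousand ninety-three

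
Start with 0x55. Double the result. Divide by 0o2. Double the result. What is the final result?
Convert 0x55 (hexadecimal) → 5×16 + 5 = 85 (decimal)
Start: 85
85 × 2 = 170
Convert 0o2 (octal) → 2 (decimal)
170 ÷ 2 = 85
85 × 2 = 170
170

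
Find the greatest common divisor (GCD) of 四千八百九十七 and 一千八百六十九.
Convert 四千八百九十七 (Chinese numeral) → 4×1000 + 8×100 + 9×10 + 7 = 4897 (decimal)
Convert 一千八百六十九 (Chinese numeral) → 1×1000 + 8×100 + 6×10 + 9 = 1869 (decimal)
Compute gcd(4897, 1869) = 1
1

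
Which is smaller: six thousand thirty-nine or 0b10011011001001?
Convert six thousand thirty-nine (English words) → 6×1000 + 39 = 6039 (decimal)
Convert 0b10011011001001 (binary) → 8192 + 1024 + 512 + 128 + 64 + 8 + 1 = 9929 (decimal)
Compare 6039 vs 9929: smaller = 6039
6039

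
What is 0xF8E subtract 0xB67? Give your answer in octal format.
Convert 0xF8E (hexadecimal) → 15×256 + 8×16 + 14 = 3982 (decimal)
Convert 0xB67 (hexadecimal) → 11×256 + 6×16 + 7 = 2919 (decimal)
Compute 3982 - 2919 = 1063
Convert 1063 (decimal) → 1063 = 2×512 + 4×8 + 7 → 0o2047 (octal)
0o2047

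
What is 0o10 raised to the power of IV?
Convert 0o10 (octal) → 1×8 = 8 (decimal)
Convert IV (Roman numeral) → 4 (decimal)
Compute 8 ^ 4 = 4096
4096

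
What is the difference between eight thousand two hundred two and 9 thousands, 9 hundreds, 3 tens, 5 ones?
Convert eight thousand two hundred two (English words) → 8×1000 + 2×100 + 2 = 8202 (decimal)
Convert 9 thousands, 9 hundreds, 3 tens, 5 ones (place-value notation) → 9×1000 + 9×100 + 3×10 + 5 = 9935 (decimal)
Difference: |8202 - 9935| = 1733
1733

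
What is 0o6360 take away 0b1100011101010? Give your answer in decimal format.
Convert 0o6360 (octal) → 6×512 + 3×64 + 6×8 = 3312 (decimal)
Convert 0b1100011101010 (binary) → 4096 + 2048 + 128 + 64 + 32 + 8 + 2 = 6378 (decimal)
Compute 3312 - 6378 = -3066
-3066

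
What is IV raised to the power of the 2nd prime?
Convert IV (Roman numeral) → 4 (decimal)
Convert the 2nd prime (prime index) → 3 (decimal)
Compute 4 ^ 3 = 64
64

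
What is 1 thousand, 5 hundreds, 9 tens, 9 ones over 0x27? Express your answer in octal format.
Convert 1 thousand, 5 hundreds, 9 tens, 9 ones (place-value notation) → 1×1000 + 5×100 + 9×10 + 9 = 1599 (decimal)
Convert 0x27 (hexadecimal) → 2×16 + 7 = 39 (decimal)
Compute 1599 ÷ 39 = 41
Convert 41 (decimal) → 41 = 5×8 + 1 → 0o51 (octal)
0o51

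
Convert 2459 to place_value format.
Convert 2459 (decimal) → 2459 = 2×1000 + 4×100 + 5×10 + 9 → 2 thousands, 4 hundreds, 5 tens, 9 ones (place-value notation)
2 thousands, 4 hundreds, 5 tens, 9 ones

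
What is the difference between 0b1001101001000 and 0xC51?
Convert 0b1001101001000 (binary) → 4096 + 512 + 256 + 64 + 8 = 4936 (decimal)
Convert 0xC51 (hexadecimal) → 12×256 + 5×16 + 1 = 3153 (decimal)
Difference: |4936 - 3153| = 1783
1783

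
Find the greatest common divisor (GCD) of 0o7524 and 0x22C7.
Convert 0o7524 (octal) → 7×512 + 5×64 + 2×8 + 4 = 3924 (decimal)
Convert 0x22C7 (hexadecimal) → 2×4096 + 2×256 + 12×16 + 7 = 8903 (decimal)
Compute gcd(3924, 8903) = 1
1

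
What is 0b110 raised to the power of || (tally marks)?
Convert 0b110 (binary) → 4 + 2 = 6 (decimal)
Convert || (tally marks) → 2 (decimal)
Compute 6 ^ 2 = 36
36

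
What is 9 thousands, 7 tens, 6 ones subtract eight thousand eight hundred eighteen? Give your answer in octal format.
Convert 9 thousands, 7 tens, 6 ones (place-value notation) → 9×1000 + 7×10 + 6 = 9076 (decimal)
Convert eight thousand eight hundred eighteen (English words) → 8×1000 + 8×100 + 18 = 8818 (decimal)
Compute 9076 - 8818 = 258
Convert 258 (decimal) → 258 = 4×64 + 2 → 0o402 (octal)
0o402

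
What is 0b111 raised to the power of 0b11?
Convert 0b111 (binary) → 4 + 2 + 1 = 7 (decimal)
Convert 0b11 (binary) → 2 + 1 = 3 (decimal)
Compute 7 ^ 3 = 343
343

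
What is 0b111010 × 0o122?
Convert 0b111010 (binary) → 32 + 16 + 8 + 2 = 58 (decimal)
Convert 0o122 (octal) → 1×64 + 2×8 + 2 = 82 (decimal)
Compute 58 × 82 = 4756
4756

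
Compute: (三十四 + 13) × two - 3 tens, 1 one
Convert 三十四 (Chinese numeral) → 3×10 + 4 = 34 (decimal)
Convert two (English words) → 2 (decimal)
Convert 3 tens, 1 one (place-value notation) → 3×10 + 1 = 31 (decimal)
Expression in decimal: (34 + 13) × 2 - 31
Parentheses first: 34 + 13 = 47
Multiply: 47 × 2 = 94
Subtract: 94 - 31 = 63
63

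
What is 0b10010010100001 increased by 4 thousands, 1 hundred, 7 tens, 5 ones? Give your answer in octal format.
Convert 0b10010010100001 (binary) → 8192 + 1024 + 128 + 32 + 1 = 9377 (decimal)
Convert 4 thousands, 1 hundred, 7 tens, 5 ones (place-value notation) → 4×1000 + 1×100 + 7×10 + 5 = 4175 (decimal)
Compute 9377 + 4175 = 13552
Convert 13552 (decimal) → 13552 = 3×4096 + 2×512 + 3×64 + 6×8 → 0o32360 (octal)
0o32360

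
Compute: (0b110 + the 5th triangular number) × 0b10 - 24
Convert 0b110 (binary) → 4 + 2 = 6 (decimal)
Convert the 5th triangular number (triangular index) → 5×6/2 = 15 (decimal)
Convert 0b10 (binary) → 2 (decimal)
Expression in decimal: (6 + 15) × 2 - 24
Parentheses first: 6 + 15 = 21
Multiply: 21 × 2 = 42
Subtract: 42 - 24 = 18
18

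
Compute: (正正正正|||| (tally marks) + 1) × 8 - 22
Convert 正正正正|||| (tally marks) → 5 + 5 + 5 + 5 + 4 = 24 (decimal)
Expression in decimal: (24 + 1) × 8 - 22
Parentheses first: 24 + 1 = 25
Multiply: 25 × 8 = 200
Subtract: 200 - 22 = 178
178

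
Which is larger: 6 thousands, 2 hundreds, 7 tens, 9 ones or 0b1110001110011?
Convert 6 thousands, 2 hundreds, 7 tens, 9 ones (place-value notation) → 6×1000 + 2×100 + 7×10 + 9 = 6279 (decimal)
Convert 0b1110001110011 (binary) → 4096 + 2048 + 1024 + 64 + 32 + 16 + 2 + 1 = 7283 (decimal)
Compare 6279 vs 7283: larger = 7283
7283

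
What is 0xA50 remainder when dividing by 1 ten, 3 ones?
Convert 0xA50 (hexadecimal) → 10×256 + 5×16 = 2640 (decimal)
Convert 1 ten, 3 ones (place-value notation) → 1×10 + 3 = 13 (decimal)
Compute 2640 mod 13 = 1
1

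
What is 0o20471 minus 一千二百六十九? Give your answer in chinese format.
Convert 0o20471 (octal) → 2×4096 + 4×64 + 7×8 + 1 = 8505 (decimal)
Convert 一千二百六十九 (Chinese numeral) → 1×1000 + 2×100 + 6×10 + 9 = 1269 (decimal)
Compute 8505 - 1269 = 7236
Convert 7236 (decimal) → 7236 = 7×1000 + 2×100 + 3×10 + 6 → 七千二百三十六 (Chinese numeral)
七千二百三十六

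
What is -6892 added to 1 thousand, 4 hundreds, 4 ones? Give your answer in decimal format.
Convert 1 thousand, 4 hundreds, 4 ones (place-value notation) → 1×1000 + 4×100 + 4 = 1404 (decimal)
Compute -6892 + 1404 = -5488
-5488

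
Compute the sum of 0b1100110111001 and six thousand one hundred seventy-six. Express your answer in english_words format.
Convert 0b1100110111001 (binary) → 4096 + 2048 + 256 + 128 + 32 + 16 + 8 + 1 = 6585 (decimal)
Convert six thousand one hundred seventy-six (English words) → 6×1000 + 1×100 + 76 = 6176 (decimal)
Compute 6585 + 6176 = 12761
Convert 12761 (decimal) → 12761 = 12×1000 + 7×100 + 61 → twelve thousand seven hundred sixty-one (English words)
twelve thousand seven hundred sixty-one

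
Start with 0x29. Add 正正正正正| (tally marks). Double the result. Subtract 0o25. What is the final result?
Convert 0x29 (hexadecimal) → 2×16 + 9 = 41 (decimal)
Start: 41
Convert 正正正正正| (tally marks) → 5 + 5 + 5 + 5 + 5 + 1 = 26 (decimal)
41 + 26 = 67
67 × 2 = 134
Convert 0o25 (octal) → 2×8 + 5 = 21 (decimal)
134 - 21 = 113
113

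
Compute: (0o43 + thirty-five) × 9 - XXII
Convert 0o43 (octal) → 4×8 + 3 = 35 (decimal)
Convert thirty-five (English words) → 35 (decimal)
Convert XXII (Roman numeral) → 10 + 10 + 1 + 1 = 22 (decimal)
Expression in decimal: (35 + 35) × 9 - 22
Parentheses first: 35 + 35 = 70
Multiply: 70 × 9 = 630
Subtract: 630 - 22 = 608
608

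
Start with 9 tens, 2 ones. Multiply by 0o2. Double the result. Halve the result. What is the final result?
Convert 9 tens, 2 ones (place-value notation) → 9×10 + 2 = 92 (decimal)
Start: 92
Convert 0o2 (octal) → 2 (decimal)
92 × 2 = 184
184 × 2 = 368
368 ÷ 2 = 184
184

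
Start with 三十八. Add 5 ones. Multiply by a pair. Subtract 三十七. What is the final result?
Convert 三十八 (Chinese numeral) → 3×10 + 8 = 38 (decimal)
Start: 38
Convert 5 ones (place-value notation) → 5 (decimal)
38 + 5 = 43
Convert a pair (colloquial) → 2 (decimal)
43 × 2 = 86
Convert 三十七 (Chinese numeral) → 3×10 + 7 = 37 (decimal)
86 - 37 = 49
49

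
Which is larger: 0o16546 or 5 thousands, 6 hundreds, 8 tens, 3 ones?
Convert 0o16546 (octal) → 1×4096 + 6×512 + 5×64 + 4×8 + 6 = 7526 (decimal)
Convert 5 thousands, 6 hundreds, 8 tens, 3 ones (place-value notation) → 5×1000 + 6×100 + 8×10 + 3 = 5683 (decimal)
Compare 7526 vs 5683: larger = 7526
7526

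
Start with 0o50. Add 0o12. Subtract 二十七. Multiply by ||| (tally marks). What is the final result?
Convert 0o50 (octal) → 5×8 = 40 (decimal)
Start: 40
Convert 0o12 (octal) → 1×8 + 2 = 10 (decimal)
40 + 10 = 50
Convert 二十七 (Chinese numeral) → 2×10 + 7 = 27 (decimal)
50 - 27 = 23
Convert ||| (tally marks) → 3 (decimal)
23 × 3 = 69
69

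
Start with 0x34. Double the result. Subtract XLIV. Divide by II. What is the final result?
Convert 0x34 (hexadecimal) → 3×16 + 4 = 52 (decimal)
Start: 52
52 × 2 = 104
Convert XLIV (Roman numeral) → 40 + 4 = 44 (decimal)
104 - 44 = 60
Convert II (Roman numeral) → 1 + 1 = 2 (decimal)
60 ÷ 2 = 30
30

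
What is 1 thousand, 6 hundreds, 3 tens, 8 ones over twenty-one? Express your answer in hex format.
Convert 1 thousand, 6 hundreds, 3 tens, 8 ones (place-value notation) → 1×1000 + 6×100 + 3×10 + 8 = 1638 (decimal)
Convert twenty-one (English words) → 21 (decimal)
Compute 1638 ÷ 21 = 78
Convert 78 (decimal) → 78 = 4×16 + 14 → 0x4E (hexadecimal)
0x4E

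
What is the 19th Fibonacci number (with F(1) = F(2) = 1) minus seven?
The 19th Fibonacci number (with F(1) = F(2) = 1) = 4181
Convert seven (English words) → 7 (decimal)
Compute 4181 - 7 = 4174
4174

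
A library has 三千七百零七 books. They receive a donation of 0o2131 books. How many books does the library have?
Convert 三千七百零七 (Chinese numeral) → 3×1000 + 7×100 + 7 = 3707 (decimal)
Convert 0o2131 (octal) → 2×512 + 1×64 + 3×8 + 1 = 1113 (decimal)
Compute 3707 + 1113 = 4820
4820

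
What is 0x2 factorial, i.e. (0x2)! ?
Convert 0x2 (hexadecimal) → 2 (decimal)
Compute 2! = 2
2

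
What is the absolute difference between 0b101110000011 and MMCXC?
Convert 0b101110000011 (binary) → 2048 + 512 + 256 + 128 + 2 + 1 = 2947 (decimal)
Convert MMCXC (Roman numeral) → 1000 + 1000 + 100 + 90 = 2190 (decimal)
Compute |2947 - 2190| = 757
757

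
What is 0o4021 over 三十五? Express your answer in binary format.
Convert 0o4021 (octal) → 4×512 + 2×8 + 1 = 2065 (decimal)
Convert 三十五 (Chinese numeral) → 3×10 + 5 = 35 (decimal)
Compute 2065 ÷ 35 = 59
Convert 59 (decimal) → 59 = 32 + 16 + 8 + 2 + 1 → 0b111011 (binary)
0b111011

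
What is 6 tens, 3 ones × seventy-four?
Convert 6 tens, 3 ones (place-value notation) → 6×10 + 3 = 63 (decimal)
Convert seventy-four (English words) → 74 (decimal)
Compute 63 × 74 = 4662
4662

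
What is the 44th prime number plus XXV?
The 44th prime number = 193
Convert XXV (Roman numeral) → 10 + 10 + 5 = 25 (decimal)
Compute 193 + 25 = 218
218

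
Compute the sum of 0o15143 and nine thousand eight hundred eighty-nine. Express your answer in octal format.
Convert 0o15143 (octal) → 1×4096 + 5×512 + 1×64 + 4×8 + 3 = 6755 (decimal)
Convert nine thousand eight hundred eighty-nine (English words) → 9×1000 + 8×100 + 89 = 9889 (decimal)
Compute 6755 + 9889 = 16644
Convert 16644 (decimal) → 16644 = 4×4096 + 4×64 + 4 → 0o40404 (octal)
0o40404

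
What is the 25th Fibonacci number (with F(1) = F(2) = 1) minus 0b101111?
The 25th Fibonacci number (with F(1) = F(2) = 1) = 75025
Convert 0b101111 (binary) → 32 + 8 + 4 + 2 + 1 = 47 (decimal)
Compute 75025 - 47 = 74978
74978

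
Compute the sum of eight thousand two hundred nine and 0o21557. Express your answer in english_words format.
Convert eight thousand two hundred nine (English words) → 8×1000 + 2×100 + 9 = 8209 (decimal)
Convert 0o21557 (octal) → 2×4096 + 1×512 + 5×64 + 5×8 + 7 = 9071 (decimal)
Compute 8209 + 9071 = 17280
Convert 17280 (decimal) → 17280 = 17×1000 + 2×100 + 80 → seventeen thousand two hundred eighty (English words)
seventeen thousand two hundred eighty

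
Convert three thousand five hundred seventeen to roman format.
Convert three thousand five hundred seventeen (English words) → 3×1000 + 5×100 + 17 = 3517 (decimal)
Convert 3517 (decimal) → 3517 = 1000 + 1000 + 1000 + 500 + 10 + 5 + 1 + 1 → MMMDXVII (Roman numeral)
MMMDXVII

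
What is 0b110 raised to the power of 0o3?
Convert 0b110 (binary) → 4 + 2 = 6 (decimal)
Convert 0o3 (octal) → 3 (decimal)
Compute 6 ^ 3 = 216
216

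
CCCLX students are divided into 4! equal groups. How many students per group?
Convert CCCLX (Roman numeral) → 100 + 100 + 100 + 50 + 10 = 360 (decimal)
Convert 4! (factorial) → 24 (decimal)
Compute 360 ÷ 24 = 15
15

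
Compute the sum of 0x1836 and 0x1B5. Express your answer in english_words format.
Convert 0x1836 (hexadecimal) → 1×4096 + 8×256 + 3×16 + 6 = 6198 (decimal)
Convert 0x1B5 (hexadecimal) → 1×256 + 11×16 + 5 = 437 (decimal)
Compute 6198 + 437 = 6635
Convert 6635 (decimal) → 6635 = 6×1000 + 6×100 + 35 → six thousand six hundred thirty-five (English words)
six thousand six hundred thirty-five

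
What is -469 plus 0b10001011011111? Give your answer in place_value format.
Convert 0b10001011011111 (binary) → 8192 + 512 + 128 + 64 + 16 + 8 + 4 + 2 + 1 = 8927 (decimal)
Compute -469 + 8927 = 8458
Convert 8458 (decimal) → 8458 = 8×1000 + 4×100 + 5×10 + 8 → 8 thousands, 4 hundreds, 5 tens, 8 ones (place-value notation)
8 thousands, 4 hundreds, 5 tens, 8 ones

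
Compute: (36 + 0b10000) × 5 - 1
Convert 0b10000 (binary) → 16 (decimal)
Expression in decimal: (36 + 16) × 5 - 1
Parentheses first: 36 + 16 = 52
Multiply: 52 × 5 = 260
Subtract: 260 - 1 = 259
259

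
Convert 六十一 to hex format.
Convert 六十一 (Chinese numeral) → 6×10 + 1 = 61 (decimal)
Convert 61 (decimal) → 61 = 3×16 + 13 → 0x3D (hexadecimal)
0x3D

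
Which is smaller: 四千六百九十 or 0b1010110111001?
Convert 四千六百九十 (Chinese numeral) → 4×1000 + 6×100 + 9×10 = 4690 (decimal)
Convert 0b1010110111001 (binary) → 4096 + 1024 + 256 + 128 + 32 + 16 + 8 + 1 = 5561 (decimal)
Compare 4690 vs 5561: smaller = 4690
4690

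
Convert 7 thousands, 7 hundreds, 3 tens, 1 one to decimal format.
Convert 7 thousands, 7 hundreds, 3 tens, 1 one (place-value notation) → 7×1000 + 7×100 + 3×10 + 1 = 7731 (decimal)
7731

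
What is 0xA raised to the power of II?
Convert 0xA (hexadecimal) → 10 (decimal)
Convert II (Roman numeral) → 1 + 1 = 2 (decimal)
Compute 10 ^ 2 = 100
100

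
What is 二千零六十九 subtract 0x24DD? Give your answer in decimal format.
Convert 二千零六十九 (Chinese numeral) → 2×1000 + 6×10 + 9 = 2069 (decimal)
Convert 0x24DD (hexadecimal) → 2×4096 + 4×256 + 13×16 + 13 = 9437 (decimal)
Compute 2069 - 9437 = -7368
-7368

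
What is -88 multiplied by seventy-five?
Convert seventy-five (English words) → 75 (decimal)
Compute -88 × 75 = -6600
-6600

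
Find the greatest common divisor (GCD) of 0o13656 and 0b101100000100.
Convert 0o13656 (octal) → 1×4096 + 3×512 + 6×64 + 5×8 + 6 = 6062 (decimal)
Convert 0b101100000100 (binary) → 2048 + 512 + 256 + 4 = 2820 (decimal)
Compute gcd(6062, 2820) = 2
2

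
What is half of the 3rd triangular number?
The 3rd triangular number = 3×4/2 = 6
Compute 6 ÷ 2 = 3
3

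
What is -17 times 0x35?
Convert 0x35 (hexadecimal) → 3×16 + 5 = 53 (decimal)
Compute -17 × 53 = -901
-901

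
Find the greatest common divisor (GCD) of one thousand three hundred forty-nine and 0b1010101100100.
Convert one thousand three hundred forty-nine (English words) → 1×1000 + 3×100 + 49 = 1349 (decimal)
Convert 0b1010101100100 (binary) → 4096 + 1024 + 256 + 64 + 32 + 4 = 5476 (decimal)
Compute gcd(1349, 5476) = 1
1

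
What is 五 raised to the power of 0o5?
Convert 五 (Chinese numeral) → 5 (decimal)
Convert 0o5 (octal) → 5 (decimal)
Compute 5 ^ 5 = 3125
3125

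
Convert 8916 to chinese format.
Convert 8916 (decimal) → 8916 = 8×1000 + 9×100 + 1×10 + 6 → 八千九百一十六 (Chinese numeral)
八千九百一十六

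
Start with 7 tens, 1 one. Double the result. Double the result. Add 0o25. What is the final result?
Convert 7 tens, 1 one (place-value notation) → 7×10 + 1 = 71 (decimal)
Start: 71
71 × 2 = 142
142 × 2 = 284
Convert 0o25 (octal) → 2×8 + 5 = 21 (decimal)
284 + 21 = 305
305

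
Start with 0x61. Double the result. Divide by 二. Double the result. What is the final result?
Convert 0x61 (hexadecimal) → 6×16 + 1 = 97 (decimal)
Start: 97
97 × 2 = 194
Convert 二 (Chinese numeral) → 2 (decimal)
194 ÷ 2 = 97
97 × 2 = 194
194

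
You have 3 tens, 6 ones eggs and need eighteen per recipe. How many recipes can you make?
Convert 3 tens, 6 ones (place-value notation) → 3×10 + 6 = 36 (decimal)
Convert eighteen (English words) → 18 (decimal)
Compute 36 ÷ 18 = 2
2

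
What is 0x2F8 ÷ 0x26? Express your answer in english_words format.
Convert 0x2F8 (hexadecimal) → 2×256 + 15×16 + 8 = 760 (decimal)
Convert 0x26 (hexadecimal) → 2×16 + 6 = 38 (decimal)
Compute 760 ÷ 38 = 20
Convert 20 (decimal) → twenty (English words)
twenty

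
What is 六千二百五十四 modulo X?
Convert 六千二百五十四 (Chinese numeral) → 6×1000 + 2×100 + 5×10 + 4 = 6254 (decimal)
Convert X (Roman numeral) → 10 (decimal)
Compute 6254 mod 10 = 4
4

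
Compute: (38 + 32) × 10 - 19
Parentheses first: 38 + 32 = 70
Multiply: 70 × 10 = 700
Subtract: 700 - 19 = 681
681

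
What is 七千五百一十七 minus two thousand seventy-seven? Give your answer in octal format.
Convert 七千五百一十七 (Chinese numeral) → 7×1000 + 5×100 + 1×10 + 7 = 7517 (decimal)
Convert two thousand seventy-seven (English words) → 2×1000 + 77 = 2077 (decimal)
Compute 7517 - 2077 = 5440
Convert 5440 (decimal) → 5440 = 1×4096 + 2×512 + 5×64 → 0o12500 (octal)
0o12500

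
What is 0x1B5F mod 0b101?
Convert 0x1B5F (hexadecimal) → 1×4096 + 11×256 + 5×16 + 15 = 7007 (decimal)
Convert 0b101 (binary) → 4 + 1 = 5 (decimal)
Compute 7007 mod 5 = 2
2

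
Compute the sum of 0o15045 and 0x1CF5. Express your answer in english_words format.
Convert 0o15045 (octal) → 1×4096 + 5×512 + 4×8 + 5 = 6693 (decimal)
Convert 0x1CF5 (hexadecimal) → 1×4096 + 12×256 + 15×16 + 5 = 7413 (decimal)
Compute 6693 + 7413 = 14106
Convert 14106 (decimal) → 14106 = 14×1000 + 1×100 + 6 → fourteen thousand one hundred six (English words)
fourteen thousand one hundred six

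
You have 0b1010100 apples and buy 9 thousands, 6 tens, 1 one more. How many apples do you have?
Convert 0b1010100 (binary) → 64 + 16 + 4 = 84 (decimal)
Convert 9 thousands, 6 tens, 1 one (place-value notation) → 9×1000 + 6×10 + 1 = 9061 (decimal)
Compute 84 + 9061 = 9145
9145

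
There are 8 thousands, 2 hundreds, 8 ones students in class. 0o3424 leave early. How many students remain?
Convert 8 thousands, 2 hundreds, 8 ones (place-value notation) → 8×1000 + 2×100 + 8 = 8208 (decimal)
Convert 0o3424 (octal) → 3×512 + 4×64 + 2×8 + 4 = 1812 (decimal)
Compute 8208 - 1812 = 6396
6396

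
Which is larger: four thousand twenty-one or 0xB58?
Convert four thousand twenty-one (English words) → 4×1000 + 21 = 4021 (decimal)
Convert 0xB58 (hexadecimal) → 11×256 + 5×16 + 8 = 2904 (decimal)
Compare 4021 vs 2904: larger = 4021
4021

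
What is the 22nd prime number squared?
The 22nd prime number = 79
Compute 79² = 79 × 79 = 6241
6241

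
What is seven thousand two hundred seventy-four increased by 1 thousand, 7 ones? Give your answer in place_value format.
Convert seven thousand two hundred seventy-four (English words) → 7×1000 + 2×100 + 74 = 7274 (decimal)
Convert 1 thousand, 7 ones (place-value notation) → 1×1000 + 7 = 1007 (decimal)
Compute 7274 + 1007 = 8281
Convert 8281 (decimal) → 8281 = 8×1000 + 2×100 + 8×10 + 1 → 8 thousands, 2 hundreds, 8 tens, 1 one (place-value notation)
8 thousands, 2 hundreds, 8 tens, 1 one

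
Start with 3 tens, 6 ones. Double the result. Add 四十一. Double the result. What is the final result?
Convert 3 tens, 6 ones (place-value notation) → 3×10 + 6 = 36 (decimal)
Start: 36
36 × 2 = 72
Convert 四十一 (Chinese numeral) → 4×10 + 1 = 41 (decimal)
72 + 41 = 113
113 × 2 = 226
226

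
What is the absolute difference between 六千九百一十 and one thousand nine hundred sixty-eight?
Convert 六千九百一十 (Chinese numeral) → 6×1000 + 9×100 + 1×10 = 6910 (decimal)
Convert one thousand nine hundred sixty-eight (English words) → 1×1000 + 9×100 + 68 = 1968 (decimal)
Compute |6910 - 1968| = 4942
4942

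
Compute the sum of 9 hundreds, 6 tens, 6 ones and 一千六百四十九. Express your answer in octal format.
Convert 9 hundreds, 6 tens, 6 ones (place-value notation) → 9×100 + 6×10 + 6 = 966 (decimal)
Convert 一千六百四十九 (Chinese numeral) → 1×1000 + 6×100 + 4×10 + 9 = 1649 (decimal)
Compute 966 + 1649 = 2615
Convert 2615 (decimal) → 2615 = 5×512 + 6×8 + 7 → 0o5067 (octal)
0o5067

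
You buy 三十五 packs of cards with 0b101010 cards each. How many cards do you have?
Convert 0b101010 (binary) → 32 + 8 + 2 = 42 (decimal)
Convert 三十五 (Chinese numeral) → 3×10 + 5 = 35 (decimal)
Compute 42 × 35 = 1470
1470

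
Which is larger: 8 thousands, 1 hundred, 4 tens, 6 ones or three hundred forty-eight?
Convert 8 thousands, 1 hundred, 4 tens, 6 ones (place-value notation) → 8×1000 + 1×100 + 4×10 + 6 = 8146 (decimal)
Convert three hundred forty-eight (English words) → 3×100 + 48 = 348 (decimal)
Compare 8146 vs 348: larger = 8146
8146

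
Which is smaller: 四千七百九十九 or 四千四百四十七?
Convert 四千七百九十九 (Chinese numeral) → 4×1000 + 7×100 + 9×10 + 9 = 4799 (decimal)
Convert 四千四百四十七 (Chinese numeral) → 4×1000 + 4×100 + 4×10 + 7 = 4447 (decimal)
Compare 4799 vs 4447: smaller = 4447
4447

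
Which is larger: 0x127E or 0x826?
Convert 0x127E (hexadecimal) → 1×4096 + 2×256 + 7×16 + 14 = 4734 (decimal)
Convert 0x826 (hexadecimal) → 8×256 + 2×16 + 6 = 2086 (decimal)
Compare 4734 vs 2086: larger = 4734
4734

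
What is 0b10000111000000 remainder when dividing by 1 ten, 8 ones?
Convert 0b10000111000000 (binary) → 8192 + 256 + 128 + 64 = 8640 (decimal)
Convert 1 ten, 8 ones (place-value notation) → 1×10 + 8 = 18 (decimal)
Compute 8640 mod 18 = 0
0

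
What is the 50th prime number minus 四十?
The 50th prime number = 229
Convert 四十 (Chinese numeral) → 4×10 = 40 (decimal)
Compute 229 - 40 = 189
189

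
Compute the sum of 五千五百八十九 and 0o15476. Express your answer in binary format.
Convert 五千五百八十九 (Chinese numeral) → 5×1000 + 5×100 + 8×10 + 9 = 5589 (decimal)
Convert 0o15476 (octal) → 1×4096 + 5×512 + 4×64 + 7×8 + 6 = 6974 (decimal)
Compute 5589 + 6974 = 12563
Convert 12563 (decimal) → 12563 = 8192 + 4096 + 256 + 16 + 2 + 1 → 0b11000100010011 (binary)
0b11000100010011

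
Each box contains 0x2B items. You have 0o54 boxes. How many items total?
Convert 0x2B (hexadecimal) → 2×16 + 11 = 43 (decimal)
Convert 0o54 (octal) → 5×8 + 4 = 44 (decimal)
Compute 43 × 44 = 1892
1892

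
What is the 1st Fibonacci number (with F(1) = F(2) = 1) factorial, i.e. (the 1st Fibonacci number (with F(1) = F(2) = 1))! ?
Convert the 1st Fibonacci number (with F(1) = F(2) = 1) (Fibonacci index) → 1 (decimal)
Compute 1! = 1
1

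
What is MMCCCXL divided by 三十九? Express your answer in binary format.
Convert MMCCCXL (Roman numeral) → 1000 + 1000 + 100 + 100 + 100 + 40 = 2340 (decimal)
Convert 三十九 (Chinese numeral) → 3×10 + 9 = 39 (decimal)
Compute 2340 ÷ 39 = 60
Convert 60 (decimal) → 60 = 32 + 16 + 8 + 4 → 0b111100 (binary)
0b111100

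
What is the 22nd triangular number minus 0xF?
The 22nd triangular number = 22×23/2 = 253
Convert 0xF (hexadecimal) → 15 (decimal)
Compute 253 - 15 = 238
238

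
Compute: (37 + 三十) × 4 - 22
Convert 三十 (Chinese numeral) → 3×10 = 30 (decimal)
Expression in decimal: (37 + 30) × 4 - 22
Parentheses first: 37 + 30 = 67
Multiply: 67 × 4 = 268
Subtract: 268 - 22 = 246
246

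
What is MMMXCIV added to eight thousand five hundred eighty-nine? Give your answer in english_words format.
Convert MMMXCIV (Roman numeral) → 1000 + 1000 + 1000 + 90 + 4 = 3094 (decimal)
Convert eight thousand five hundred eighty-nine (English words) → 8×1000 + 5×100 + 89 = 8589 (decimal)
Compute 3094 + 8589 = 11683
Convert 11683 (decimal) → 11683 = 11×1000 + 6×100 + 83 → eleven thousand six hundred eighty-three (English words)
eleven thousand six hundred eighty-three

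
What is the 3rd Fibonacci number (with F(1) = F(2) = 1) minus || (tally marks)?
The 3rd Fibonacci number (with F(1) = F(2) = 1): 1, 1, 2 → 2
Convert || (tally marks) → 2 (decimal)
Compute 2 - 2 = 0
0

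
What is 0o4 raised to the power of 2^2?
Convert 0o4 (octal) → 4 (decimal)
Convert 2^2 (power) → 4 (decimal)
Compute 4 ^ 4 = 256
256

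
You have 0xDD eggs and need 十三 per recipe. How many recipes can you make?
Convert 0xDD (hexadecimal) → 13×16 + 13 = 221 (decimal)
Convert 十三 (Chinese numeral) → 1×10 + 3 = 13 (decimal)
Compute 221 ÷ 13 = 17
17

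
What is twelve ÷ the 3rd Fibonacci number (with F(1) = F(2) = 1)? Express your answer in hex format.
Convert twelve (English words) → 12 (decimal)
Convert the 3rd Fibonacci number (with F(1) = F(2) = 1) (Fibonacci index) → 1, 1, 2 → 2 (decimal)
Compute 12 ÷ 2 = 6
Convert 6 (decimal) → 0x6 (hexadecimal)
0x6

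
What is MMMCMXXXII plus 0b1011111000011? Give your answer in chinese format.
Convert MMMCMXXXII (Roman numeral) → 1000 + 1000 + 1000 + 900 + 10 + 10 + 10 + 1 + 1 = 3932 (decimal)
Convert 0b1011111000011 (binary) → 4096 + 1024 + 512 + 256 + 128 + 64 + 2 + 1 = 6083 (decimal)
Compute 3932 + 6083 = 10015
Convert 10015 (decimal) → 10015 = 1×10000 + 1×10 + 5 → 一万零一十五 (Chinese numeral)
一万零一十五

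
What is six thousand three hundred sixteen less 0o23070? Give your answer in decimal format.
Convert six thousand three hundred sixteen (English words) → 6×1000 + 3×100 + 16 = 6316 (decimal)
Convert 0o23070 (octal) → 2×4096 + 3×512 + 7×8 = 9784 (decimal)
Compute 6316 - 9784 = -3468
-3468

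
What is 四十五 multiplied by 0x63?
Convert 四十五 (Chinese numeral) → 4×10 + 5 = 45 (decimal)
Convert 0x63 (hexadecimal) → 6×16 + 3 = 99 (decimal)
Compute 45 × 99 = 4455
4455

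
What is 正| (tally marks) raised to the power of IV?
Convert 正| (tally marks) → 5 + 1 = 6 (decimal)
Convert IV (Roman numeral) → 4 (decimal)
Compute 6 ^ 4 = 1296
1296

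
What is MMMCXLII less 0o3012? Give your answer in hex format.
Convert MMMCXLII (Roman numeral) → 1000 + 1000 + 1000 + 100 + 40 + 1 + 1 = 3142 (decimal)
Convert 0o3012 (octal) → 3×512 + 1×8 + 2 = 1546 (decimal)
Compute 3142 - 1546 = 1596
Convert 1596 (decimal) → 1596 = 6×256 + 3×16 + 12 → 0x63C (hexadecimal)
0x63C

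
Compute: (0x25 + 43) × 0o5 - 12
Convert 0x25 (hexadecimal) → 2×16 + 5 = 37 (decimal)
Convert 0o5 (octal) → 5 (decimal)
Expression in decimal: (37 + 43) × 5 - 12
Parentheses first: 37 + 43 = 80
Multiply: 80 × 5 = 400
Subtract: 400 - 12 = 388
388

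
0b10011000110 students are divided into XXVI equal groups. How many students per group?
Convert 0b10011000110 (binary) → 1024 + 128 + 64 + 4 + 2 = 1222 (decimal)
Convert XXVI (Roman numeral) → 10 + 10 + 5 + 1 = 26 (decimal)
Compute 1222 ÷ 26 = 47
47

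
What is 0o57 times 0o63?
Convert 0o57 (octal) → 5×8 + 7 = 47 (decimal)
Convert 0o63 (octal) → 6×8 + 3 = 51 (decimal)
Compute 47 × 51 = 2397
2397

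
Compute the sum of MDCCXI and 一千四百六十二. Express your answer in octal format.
Convert MDCCXI (Roman numeral) → 1000 + 500 + 100 + 100 + 10 + 1 = 1711 (decimal)
Convert 一千四百六十二 (Chinese numeral) → 1×1000 + 4×100 + 6×10 + 2 = 1462 (decimal)
Compute 1711 + 1462 = 3173
Convert 3173 (decimal) → 3173 = 6×512 + 1×64 + 4×8 + 5 → 0o6145 (octal)
0o6145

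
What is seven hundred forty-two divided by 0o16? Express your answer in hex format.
Convert seven hundred forty-two (English words) → 7×100 + 42 = 742 (decimal)
Convert 0o16 (octal) → 1×8 + 6 = 14 (decimal)
Compute 742 ÷ 14 = 53
Convert 53 (decimal) → 53 = 3×16 + 5 → 0x35 (hexadecimal)
0x35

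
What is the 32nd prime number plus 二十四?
The 32nd prime number = 131
Convert 二十四 (Chinese numeral) → 2×10 + 4 = 24 (decimal)
Compute 131 + 24 = 155
155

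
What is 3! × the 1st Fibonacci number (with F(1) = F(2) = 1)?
Convert 3! (factorial) → 6 (decimal)
Convert the 1st Fibonacci number (with F(1) = F(2) = 1) (Fibonacci index) → 1 (decimal)
Compute 6 × 1 = 6
6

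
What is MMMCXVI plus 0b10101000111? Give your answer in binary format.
Convert MMMCXVI (Roman numeral) → 1000 + 1000 + 1000 + 100 + 10 + 5 + 1 = 3116 (decimal)
Convert 0b10101000111 (binary) → 1024 + 256 + 64 + 4 + 2 + 1 = 1351 (decimal)
Compute 3116 + 1351 = 4467
Convert 4467 (decimal) → 4467 = 4096 + 256 + 64 + 32 + 16 + 2 + 1 → 0b1000101110011 (binary)
0b1000101110011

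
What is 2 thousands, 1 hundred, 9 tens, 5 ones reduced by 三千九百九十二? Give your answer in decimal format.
Convert 2 thousands, 1 hundred, 9 tens, 5 ones (place-value notation) → 2×1000 + 1×100 + 9×10 + 5 = 2195 (decimal)
Convert 三千九百九十二 (Chinese numeral) → 3×1000 + 9×100 + 9×10 + 2 = 3992 (decimal)
Compute 2195 - 3992 = -1797
-1797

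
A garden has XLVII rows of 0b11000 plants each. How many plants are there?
Convert 0b11000 (binary) → 16 + 8 = 24 (decimal)
Convert XLVII (Roman numeral) → 40 + 5 + 1 + 1 = 47 (decimal)
Compute 24 × 47 = 1128
1128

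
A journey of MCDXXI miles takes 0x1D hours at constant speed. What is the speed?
Convert MCDXXI (Roman numeral) → 1000 + 400 + 10 + 10 + 1 = 1421 (decimal)
Convert 0x1D (hexadecimal) → 1×16 + 13 = 29 (decimal)
Compute 1421 ÷ 29 = 49
49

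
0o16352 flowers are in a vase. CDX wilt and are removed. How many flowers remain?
Convert 0o16352 (octal) → 1×4096 + 6×512 + 3×64 + 5×8 + 2 = 7402 (decimal)
Convert CDX (Roman numeral) → 400 + 10 = 410 (decimal)
Compute 7402 - 410 = 6992
6992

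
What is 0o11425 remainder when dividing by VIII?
Convert 0o11425 (octal) → 1×4096 + 1×512 + 4×64 + 2×8 + 5 = 4885 (decimal)
Convert VIII (Roman numeral) → 5 + 1 + 1 + 1 = 8 (decimal)
Compute 4885 mod 8 = 5
5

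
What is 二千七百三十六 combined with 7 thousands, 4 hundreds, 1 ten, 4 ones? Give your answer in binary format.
Convert 二千七百三十六 (Chinese numeral) → 2×1000 + 7×100 + 3×10 + 6 = 2736 (decimal)
Convert 7 thousands, 4 hundreds, 1 ten, 4 ones (place-value notation) → 7×1000 + 4×100 + 1×10 + 4 = 7414 (decimal)
Compute 2736 + 7414 = 10150
Convert 10150 (decimal) → 10150 = 8192 + 1024 + 512 + 256 + 128 + 32 + 4 + 2 → 0b10011110100110 (binary)
0b10011110100110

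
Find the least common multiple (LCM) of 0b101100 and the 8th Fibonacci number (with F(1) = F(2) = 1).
Convert 0b101100 (binary) → 32 + 8 + 4 = 44 (decimal)
Convert the 8th Fibonacci number (with F(1) = F(2) = 1) (Fibonacci index) → 1, 1, 2, 3, 5, 8, 13, 21 → 21 (decimal)
Compute lcm(44, 21) = 924
924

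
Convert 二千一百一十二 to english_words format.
Convert 二千一百一十二 (Chinese numeral) → 2×1000 + 1×100 + 1×10 + 2 = 2112 (decimal)
Convert 2112 (decimal) → 2112 = 2×1000 + 1×100 + 12 → two thousand one hundred twelve (English words)
two thousand one hundred twelve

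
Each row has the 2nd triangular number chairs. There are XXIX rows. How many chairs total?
Convert the 2nd triangular number (triangular index) → 2×3/2 = 3 (decimal)
Convert XXIX (Roman numeral) → 10 + 10 + 9 = 29 (decimal)
Compute 3 × 29 = 87
87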